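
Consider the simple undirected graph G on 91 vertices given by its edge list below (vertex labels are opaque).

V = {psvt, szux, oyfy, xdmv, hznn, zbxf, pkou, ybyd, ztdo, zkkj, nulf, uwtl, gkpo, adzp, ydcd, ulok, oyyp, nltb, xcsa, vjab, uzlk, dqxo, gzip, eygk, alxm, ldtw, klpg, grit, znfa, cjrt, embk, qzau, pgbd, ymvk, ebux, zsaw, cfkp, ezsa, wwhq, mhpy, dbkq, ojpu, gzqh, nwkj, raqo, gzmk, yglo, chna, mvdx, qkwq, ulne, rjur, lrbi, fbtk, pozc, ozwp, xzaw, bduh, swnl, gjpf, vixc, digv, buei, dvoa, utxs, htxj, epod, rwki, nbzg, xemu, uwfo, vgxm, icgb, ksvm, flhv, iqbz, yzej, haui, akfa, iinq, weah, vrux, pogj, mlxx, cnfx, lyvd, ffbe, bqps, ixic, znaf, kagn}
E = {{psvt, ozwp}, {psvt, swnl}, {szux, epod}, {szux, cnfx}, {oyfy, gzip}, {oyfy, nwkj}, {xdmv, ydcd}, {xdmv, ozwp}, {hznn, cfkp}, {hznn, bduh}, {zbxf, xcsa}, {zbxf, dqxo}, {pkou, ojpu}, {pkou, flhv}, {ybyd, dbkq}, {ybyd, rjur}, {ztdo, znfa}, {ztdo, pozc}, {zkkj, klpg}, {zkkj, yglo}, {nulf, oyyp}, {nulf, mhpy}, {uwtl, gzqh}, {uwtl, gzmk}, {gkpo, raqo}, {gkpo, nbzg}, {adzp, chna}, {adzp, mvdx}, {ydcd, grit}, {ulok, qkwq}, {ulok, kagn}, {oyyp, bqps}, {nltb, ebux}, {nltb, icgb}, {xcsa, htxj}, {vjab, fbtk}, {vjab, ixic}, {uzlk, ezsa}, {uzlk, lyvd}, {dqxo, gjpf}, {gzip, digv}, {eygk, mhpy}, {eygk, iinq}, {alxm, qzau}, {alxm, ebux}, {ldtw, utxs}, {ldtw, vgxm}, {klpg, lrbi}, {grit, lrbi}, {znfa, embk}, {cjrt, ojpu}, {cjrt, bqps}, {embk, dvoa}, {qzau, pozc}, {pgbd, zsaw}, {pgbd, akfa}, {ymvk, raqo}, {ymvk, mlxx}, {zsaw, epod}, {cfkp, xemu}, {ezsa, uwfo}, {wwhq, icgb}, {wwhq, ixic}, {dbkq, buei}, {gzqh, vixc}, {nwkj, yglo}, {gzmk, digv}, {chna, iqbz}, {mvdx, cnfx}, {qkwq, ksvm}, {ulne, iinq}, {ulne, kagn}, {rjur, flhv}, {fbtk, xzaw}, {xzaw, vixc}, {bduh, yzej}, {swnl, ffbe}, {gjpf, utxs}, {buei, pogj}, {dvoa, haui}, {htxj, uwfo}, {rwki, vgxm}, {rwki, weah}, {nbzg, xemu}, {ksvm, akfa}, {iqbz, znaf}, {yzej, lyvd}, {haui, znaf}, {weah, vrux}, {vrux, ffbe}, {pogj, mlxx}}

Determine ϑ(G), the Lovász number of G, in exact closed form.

91*cos(pi/91)/(cos(pi/91) + 1)

deg(nulf) = 2; N(nulf) = {oyyp, mhpy}.
N(iinq) = {eygk, ulne}, |N(iinq)| = 2.
N(cjrt) = {ojpu, bqps}, |N(cjrt)| = 2.
deg(yzej) = 2; N(yzej) = {bduh, lyvd}.
Regular of degree 2 on 91 vertices: this is C_{91}, the 91-cycle.
spec(A) ≈ [2.0, 1.995, 1.981, 1.957, 1.924, 1.882, 1.831, 1.771, 1.703, 1.626, 1.542, 1.45, 1.352, 1.247, 1.136, 1.02, 0.899, 0.773, 0.644, 0.512, 0.377, 0.241, 0.104, -0.035, -0.172, -0.309, -0.445, -0.579, -0.709, -0.837, -0.96, -1.079, -1.192, -1.3, -1.402, -1.497, -1.585, -1.665, -1.738, -1.802, -1.858, -1.904, -1.942, -1.97, -1.989, -1.999] (distinct, 3 d.p.).
ϑ = −N·λ_min/(λ_max−λ_min) = −91·(-2*cos(pi/91))/(2−(-2*cos(pi/91))) = 91*cos(pi/91)/(cos(pi/91) + 1).
≈ 45.4864402 (to 7 d.p.).
45 ≤ 91*cos(pi/91)/(cos(pi/91) + 1) ≤ 46: both strict.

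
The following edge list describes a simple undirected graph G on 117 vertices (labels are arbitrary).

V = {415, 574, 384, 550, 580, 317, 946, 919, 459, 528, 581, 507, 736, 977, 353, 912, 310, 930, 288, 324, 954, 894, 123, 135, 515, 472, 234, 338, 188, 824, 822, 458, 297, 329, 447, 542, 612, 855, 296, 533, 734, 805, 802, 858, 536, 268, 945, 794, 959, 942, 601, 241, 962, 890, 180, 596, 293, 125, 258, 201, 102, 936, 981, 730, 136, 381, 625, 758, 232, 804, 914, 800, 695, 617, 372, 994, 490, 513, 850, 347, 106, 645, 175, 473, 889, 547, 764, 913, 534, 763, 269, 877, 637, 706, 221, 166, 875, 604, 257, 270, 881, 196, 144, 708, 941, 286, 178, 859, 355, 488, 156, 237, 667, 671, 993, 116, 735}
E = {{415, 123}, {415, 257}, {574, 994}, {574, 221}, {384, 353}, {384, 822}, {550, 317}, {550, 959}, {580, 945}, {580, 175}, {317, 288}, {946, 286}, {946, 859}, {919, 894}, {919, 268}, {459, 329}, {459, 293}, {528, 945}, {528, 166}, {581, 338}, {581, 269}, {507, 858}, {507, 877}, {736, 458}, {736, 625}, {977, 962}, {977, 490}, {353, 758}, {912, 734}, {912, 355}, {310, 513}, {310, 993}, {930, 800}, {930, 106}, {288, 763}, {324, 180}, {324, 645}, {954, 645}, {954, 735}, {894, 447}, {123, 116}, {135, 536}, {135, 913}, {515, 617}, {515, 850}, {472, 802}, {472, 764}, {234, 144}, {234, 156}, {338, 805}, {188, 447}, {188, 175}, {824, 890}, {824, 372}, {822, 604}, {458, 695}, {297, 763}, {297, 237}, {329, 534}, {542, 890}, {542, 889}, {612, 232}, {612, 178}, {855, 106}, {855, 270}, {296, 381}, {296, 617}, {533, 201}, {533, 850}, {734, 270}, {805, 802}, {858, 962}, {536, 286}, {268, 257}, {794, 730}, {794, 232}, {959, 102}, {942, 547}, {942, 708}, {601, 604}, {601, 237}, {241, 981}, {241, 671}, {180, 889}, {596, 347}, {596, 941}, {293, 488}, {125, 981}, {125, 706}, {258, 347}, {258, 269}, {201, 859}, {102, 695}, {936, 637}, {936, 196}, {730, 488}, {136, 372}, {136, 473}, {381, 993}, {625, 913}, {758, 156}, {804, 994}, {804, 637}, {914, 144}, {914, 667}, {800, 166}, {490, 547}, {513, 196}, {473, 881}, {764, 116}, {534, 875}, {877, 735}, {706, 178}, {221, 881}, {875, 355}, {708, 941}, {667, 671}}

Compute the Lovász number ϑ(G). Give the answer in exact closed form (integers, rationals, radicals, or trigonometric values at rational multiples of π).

117*cos(pi/117)/(cos(pi/117) + 1)

N(106) = {930, 855}, |N(106)| = 2.
N(384) = {353, 822}, |N(384)| = 2.
N(804) = {994, 637}, |N(804)| = 2.
N(822) = {384, 604}, |N(822)| = 2.
Every vertex has degree 2 (N=117); connected 2-regular on 117 ⇒ C_{117}.
spec(A) ≈ [2.0, 1.9971, 1.9885, 1.9741, 1.954, 1.9283, 1.8971, 1.8603, 1.8182, 1.7709, 1.7185, 1.6611, 1.5989, 1.5321, 1.4609, 1.3854, 1.306, 1.2228, 1.1361, 1.0461, 0.9531, 0.8574, 0.7592, 0.6587, 0.5564, 0.4525, 0.3473, 0.2411, 0.1342, 0.0269, -0.0805, -0.1877, -0.2943, -0.4001, -0.5047, -0.6078, -0.7092, -0.8086, -0.9056, -1.0, -1.0915, -1.1799, -1.2649, -1.3462, -1.4237, -1.497, -1.5661, -1.6306, -1.6904, -1.7453, -1.7952, -1.84, -1.8794, -1.9134, -1.9419, -1.9648, -1.982, -1.9935, -1.9993] (distinct, 4 d.p.).
Lovász (edge-transitive): ϑ = −117·(-2*cos(pi/117))/((2)−(-2*cos(pi/117))) = 117*cos(pi/117)/(cos(pi/117) + 1).
≈ 58.4895 (to 4 d.p.).
Sandwich: α(G)=58 ≤ ϑ(G)=117*cos(pi/117)/(cos(pi/117) + 1) ≤ χ(Ḡ)=59 (both strict).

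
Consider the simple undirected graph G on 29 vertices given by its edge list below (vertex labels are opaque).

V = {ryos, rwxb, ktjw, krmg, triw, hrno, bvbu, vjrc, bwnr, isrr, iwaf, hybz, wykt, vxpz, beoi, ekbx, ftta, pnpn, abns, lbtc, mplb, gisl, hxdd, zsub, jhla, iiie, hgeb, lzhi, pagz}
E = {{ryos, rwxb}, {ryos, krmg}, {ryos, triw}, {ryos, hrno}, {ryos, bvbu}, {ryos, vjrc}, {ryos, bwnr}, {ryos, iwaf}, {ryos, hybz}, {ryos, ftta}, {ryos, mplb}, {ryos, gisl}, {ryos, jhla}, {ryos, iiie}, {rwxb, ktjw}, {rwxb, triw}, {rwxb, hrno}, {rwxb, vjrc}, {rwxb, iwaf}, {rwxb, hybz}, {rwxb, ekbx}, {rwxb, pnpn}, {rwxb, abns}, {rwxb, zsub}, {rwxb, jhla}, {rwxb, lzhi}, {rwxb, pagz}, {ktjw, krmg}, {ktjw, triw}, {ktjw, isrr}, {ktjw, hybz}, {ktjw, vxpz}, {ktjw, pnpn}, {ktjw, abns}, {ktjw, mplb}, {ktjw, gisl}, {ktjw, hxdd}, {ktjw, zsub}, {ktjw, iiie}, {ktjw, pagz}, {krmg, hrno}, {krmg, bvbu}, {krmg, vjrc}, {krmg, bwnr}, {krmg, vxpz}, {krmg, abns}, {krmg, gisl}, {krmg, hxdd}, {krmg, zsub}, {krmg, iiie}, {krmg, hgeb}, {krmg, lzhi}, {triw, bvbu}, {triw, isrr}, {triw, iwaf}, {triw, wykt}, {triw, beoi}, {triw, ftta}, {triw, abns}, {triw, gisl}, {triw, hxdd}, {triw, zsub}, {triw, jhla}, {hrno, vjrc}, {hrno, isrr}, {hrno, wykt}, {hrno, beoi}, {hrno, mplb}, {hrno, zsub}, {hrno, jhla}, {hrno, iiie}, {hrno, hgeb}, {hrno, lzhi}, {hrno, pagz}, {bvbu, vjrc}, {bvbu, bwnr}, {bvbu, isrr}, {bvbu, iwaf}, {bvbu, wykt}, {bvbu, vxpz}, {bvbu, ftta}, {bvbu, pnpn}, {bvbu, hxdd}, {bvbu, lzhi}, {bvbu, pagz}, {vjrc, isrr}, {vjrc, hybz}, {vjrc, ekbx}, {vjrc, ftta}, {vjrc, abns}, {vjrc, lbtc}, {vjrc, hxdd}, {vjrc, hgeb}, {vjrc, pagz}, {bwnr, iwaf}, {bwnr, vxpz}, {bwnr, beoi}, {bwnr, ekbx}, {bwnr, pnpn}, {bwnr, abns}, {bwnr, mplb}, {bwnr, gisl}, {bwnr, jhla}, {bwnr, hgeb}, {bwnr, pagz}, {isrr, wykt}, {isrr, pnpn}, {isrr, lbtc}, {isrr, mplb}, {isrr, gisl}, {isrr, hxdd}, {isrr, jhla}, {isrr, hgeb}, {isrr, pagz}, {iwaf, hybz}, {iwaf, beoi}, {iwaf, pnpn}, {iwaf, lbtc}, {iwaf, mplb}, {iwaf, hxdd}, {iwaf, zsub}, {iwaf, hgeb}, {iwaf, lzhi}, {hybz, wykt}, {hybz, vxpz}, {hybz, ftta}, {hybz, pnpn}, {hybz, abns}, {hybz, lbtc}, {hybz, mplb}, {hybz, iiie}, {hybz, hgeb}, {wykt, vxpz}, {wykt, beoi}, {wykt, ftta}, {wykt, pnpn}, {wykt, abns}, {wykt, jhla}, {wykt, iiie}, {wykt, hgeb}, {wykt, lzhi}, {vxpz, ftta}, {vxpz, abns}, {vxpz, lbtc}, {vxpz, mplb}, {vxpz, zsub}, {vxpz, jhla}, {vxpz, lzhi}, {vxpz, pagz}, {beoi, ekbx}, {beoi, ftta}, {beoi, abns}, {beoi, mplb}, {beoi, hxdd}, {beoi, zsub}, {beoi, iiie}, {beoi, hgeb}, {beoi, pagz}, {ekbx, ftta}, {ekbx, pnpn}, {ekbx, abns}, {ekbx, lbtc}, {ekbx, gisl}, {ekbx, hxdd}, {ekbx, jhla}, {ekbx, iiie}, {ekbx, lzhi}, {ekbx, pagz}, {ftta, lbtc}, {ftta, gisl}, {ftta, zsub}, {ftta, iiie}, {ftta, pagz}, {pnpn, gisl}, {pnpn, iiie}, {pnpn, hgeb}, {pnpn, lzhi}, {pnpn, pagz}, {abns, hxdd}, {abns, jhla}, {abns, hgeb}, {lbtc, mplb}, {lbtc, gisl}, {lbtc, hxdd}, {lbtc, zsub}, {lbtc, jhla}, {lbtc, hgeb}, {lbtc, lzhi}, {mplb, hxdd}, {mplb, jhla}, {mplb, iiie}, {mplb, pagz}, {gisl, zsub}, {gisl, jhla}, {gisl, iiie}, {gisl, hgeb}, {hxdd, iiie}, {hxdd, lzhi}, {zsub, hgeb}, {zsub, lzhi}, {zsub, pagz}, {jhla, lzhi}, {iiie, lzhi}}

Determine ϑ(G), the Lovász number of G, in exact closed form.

sqrt(29)

Vertex hybz has 14 neighbors: ryos, rwxb, ktjw, vjrc, iwaf, wykt, vxpz, ftta, pnpn, abns, lbtc, mplb, iiie, hgeb.
deg(beoi) = 14; N(beoi) = {triw, hrno, bwnr, iwaf, wykt, ekbx, ftta, abns, mplb, hxdd, zsub, iiie, hgeb, pagz}.
deg(hxdd) = 14; N(hxdd) = {ktjw, krmg, triw, bvbu, vjrc, isrr, iwaf, beoi, ekbx, abns, lbtc, mplb, iiie, lzhi}.
deg(iwaf) = 14; N(iwaf) = {ryos, rwxb, triw, bvbu, bwnr, hybz, beoi, pnpn, lbtc, mplb, hxdd, zsub, hgeb, lzhi}.
Every vertex has degree 14 (N=29); strongly regular (29,14,6,7).
Distinct eigenvalues (to 3 d.p.): [14.0, 2.193, -3.193].
ϑ = −N·λ_min/(λ_max−λ_min) = −29·(-sqrt(29)/2 - 1/2)/(14−(-sqrt(29)/2 - 1/2)) = sqrt(29).
≈ 5.38516481 (to 8 d.p.).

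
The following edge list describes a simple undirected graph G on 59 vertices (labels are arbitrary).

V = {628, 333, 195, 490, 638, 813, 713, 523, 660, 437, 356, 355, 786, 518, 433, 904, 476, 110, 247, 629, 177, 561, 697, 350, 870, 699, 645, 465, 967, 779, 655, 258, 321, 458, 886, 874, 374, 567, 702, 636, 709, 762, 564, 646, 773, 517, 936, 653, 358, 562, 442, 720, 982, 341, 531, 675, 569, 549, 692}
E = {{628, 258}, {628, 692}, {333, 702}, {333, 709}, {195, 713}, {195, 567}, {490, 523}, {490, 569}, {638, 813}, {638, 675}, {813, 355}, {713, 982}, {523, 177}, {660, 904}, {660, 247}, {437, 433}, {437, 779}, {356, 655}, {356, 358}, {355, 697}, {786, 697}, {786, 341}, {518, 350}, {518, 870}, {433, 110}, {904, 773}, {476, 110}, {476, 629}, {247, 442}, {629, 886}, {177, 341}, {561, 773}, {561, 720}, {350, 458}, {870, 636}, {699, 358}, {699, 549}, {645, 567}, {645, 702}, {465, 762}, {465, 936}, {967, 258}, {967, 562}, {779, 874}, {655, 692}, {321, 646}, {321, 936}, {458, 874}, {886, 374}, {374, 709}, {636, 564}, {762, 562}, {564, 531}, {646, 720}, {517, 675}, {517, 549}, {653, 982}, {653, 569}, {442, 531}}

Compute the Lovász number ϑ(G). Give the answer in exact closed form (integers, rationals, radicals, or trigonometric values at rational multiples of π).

59*cos(pi/59)/(cos(pi/59) + 1)

Vertex 692 has 2 neighbors: 628, 655.
Vertex 646 has 2 neighbors: 321, 720.
N(699) = {358, 549}, |N(699)| = 2.
Vertex 350 has 2 neighbors: 518, 458.
Regular of degree 2 on 59 vertices: this is C_{59}, the 59-cycle.
The 30 distinct eigenvalues: [2.0, 1.98867, 1.954807, 1.898795, 1.82127, 1.723108, 1.605423, 1.469548, 1.317023, 1.149575, 0.969102, 0.777648, 0.577384, 0.370577, 0.159572, -0.053241, -0.265451, -0.474653, -0.678478, -0.874615, -1.060842, -1.235049, -1.395263, -1.539668, -1.666628, -1.774704, -1.862672, -1.929536, -1.974537, -1.997165].
Lovász (edge-transitive): ϑ = −59·(-2*cos(pi/59))/((2)−(-2*cos(pi/59))) = 59*cos(pi/59)/(cos(pi/59) + 1).
Numerically 29.47908.
29 ≤ 59*cos(pi/59)/(cos(pi/59) + 1) ≤ 30: both strict.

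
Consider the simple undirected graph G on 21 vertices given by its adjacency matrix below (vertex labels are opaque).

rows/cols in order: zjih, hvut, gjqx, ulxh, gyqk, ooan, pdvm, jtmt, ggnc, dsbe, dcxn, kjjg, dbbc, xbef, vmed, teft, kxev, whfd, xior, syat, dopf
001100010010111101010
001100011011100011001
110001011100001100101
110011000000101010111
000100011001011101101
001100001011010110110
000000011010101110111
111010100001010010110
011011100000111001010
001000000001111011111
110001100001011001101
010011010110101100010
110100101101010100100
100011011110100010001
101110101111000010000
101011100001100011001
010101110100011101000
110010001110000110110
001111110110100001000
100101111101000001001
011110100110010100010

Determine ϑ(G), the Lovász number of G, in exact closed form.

deg(gyqk) = 10; N(gyqk) = {ulxh, jtmt, ggnc, kjjg, xbef, vmed, teft, whfd, xior, dopf}.
Vertex gjqx has 10 neighbors: zjih, hvut, ooan, jtmt, ggnc, dsbe, vmed, teft, xior, dopf.
Vertex whfd has 10 neighbors: zjih, hvut, gyqk, ggnc, dsbe, dcxn, teft, kxev, xior, syat.
deg(dcxn) = 10; N(dcxn) = {zjih, hvut, ooan, pdvm, kjjg, xbef, vmed, whfd, xior, dopf}.
21-vertex 10-regular graph: Kneser-type, 2-subsets of [7].
spec(A) ≈ [10.0, 1.0, -4.0] (distinct, 6 d.p.).
λ_max=10, λ_min=-4; ϑ = −21·λ_min/(λ_max−λ_min) = 6.
ϑ(G) ≈ 6.0000.

6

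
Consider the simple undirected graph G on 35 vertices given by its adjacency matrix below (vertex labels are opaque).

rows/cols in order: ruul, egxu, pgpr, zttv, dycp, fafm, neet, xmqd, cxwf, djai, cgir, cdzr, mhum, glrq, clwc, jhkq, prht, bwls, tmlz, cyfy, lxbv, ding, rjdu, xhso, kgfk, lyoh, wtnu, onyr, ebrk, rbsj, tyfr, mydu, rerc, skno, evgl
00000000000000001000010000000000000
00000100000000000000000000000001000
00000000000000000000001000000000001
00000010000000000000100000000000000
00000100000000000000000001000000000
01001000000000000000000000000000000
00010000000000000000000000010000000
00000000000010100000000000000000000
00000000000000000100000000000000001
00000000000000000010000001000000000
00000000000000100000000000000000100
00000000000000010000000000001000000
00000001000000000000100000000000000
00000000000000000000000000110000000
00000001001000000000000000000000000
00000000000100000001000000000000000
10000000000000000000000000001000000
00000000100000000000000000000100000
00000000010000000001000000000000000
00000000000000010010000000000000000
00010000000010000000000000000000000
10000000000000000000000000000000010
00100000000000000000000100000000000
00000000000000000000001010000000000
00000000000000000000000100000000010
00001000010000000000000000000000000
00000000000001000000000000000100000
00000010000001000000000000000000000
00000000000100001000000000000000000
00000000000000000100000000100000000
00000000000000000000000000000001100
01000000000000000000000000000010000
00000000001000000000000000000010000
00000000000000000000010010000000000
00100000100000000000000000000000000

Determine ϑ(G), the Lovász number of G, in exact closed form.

35*cos(pi/35)/(cos(pi/35) + 1)

deg(skno) = 2; N(skno) = {ding, kgfk}.
Vertex onyr has 2 neighbors: neet, glrq.
deg(cxwf) = 2; N(cxwf) = {bwls, evgl}.
N(lxbv) = {zttv, mhum}, |N(lxbv)| = 2.
Every vertex has degree 2 (N=35); this is C_{35}, the 35-cycle.
spec(A) ≈ [2.0, 1.967859, 1.87247, 1.716898, 1.506143, 1.24698, 0.947737, 0.618034, 0.268467, -0.08973, -0.445042, -0.78605, -1.101794, -1.382125, -1.618034, -1.801938, -1.927926, -1.991949] (distinct, 6 d.p.).
λ_max=2, λ_min=-2*cos(pi/35); ϑ = −35·λ_min/(λ_max−λ_min) = 35*cos(pi/35)/(cos(pi/35) + 1).
= 17.46470… (decimal).
α=17, χ(Ḡ)=18; ϑ=35*cos(pi/35)/(cos(pi/35) + 1) lies between (both strict).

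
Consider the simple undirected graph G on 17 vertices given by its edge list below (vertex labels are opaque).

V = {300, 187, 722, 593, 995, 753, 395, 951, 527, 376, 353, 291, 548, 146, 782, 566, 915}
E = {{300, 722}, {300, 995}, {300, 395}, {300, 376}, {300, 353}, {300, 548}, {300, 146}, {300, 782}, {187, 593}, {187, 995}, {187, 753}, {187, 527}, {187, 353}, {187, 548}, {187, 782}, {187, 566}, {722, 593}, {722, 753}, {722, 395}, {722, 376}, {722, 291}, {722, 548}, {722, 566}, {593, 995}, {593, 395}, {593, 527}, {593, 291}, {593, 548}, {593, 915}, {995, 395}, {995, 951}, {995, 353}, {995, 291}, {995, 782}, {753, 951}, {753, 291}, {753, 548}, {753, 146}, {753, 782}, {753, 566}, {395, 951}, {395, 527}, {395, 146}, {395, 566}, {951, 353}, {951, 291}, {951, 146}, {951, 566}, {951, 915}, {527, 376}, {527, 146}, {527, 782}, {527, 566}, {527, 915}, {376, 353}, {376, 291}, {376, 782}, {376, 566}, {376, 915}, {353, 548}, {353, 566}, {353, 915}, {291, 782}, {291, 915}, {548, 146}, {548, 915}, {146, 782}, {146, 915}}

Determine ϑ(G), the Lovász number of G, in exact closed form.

sqrt(17)

deg(722) = 8; N(722) = {300, 593, 753, 395, 376, 291, 548, 566}.
Vertex 566 has 8 neighbors: 187, 722, 753, 395, 951, 527, 376, 353.
Vertex 291 has 8 neighbors: 722, 593, 995, 753, 951, 376, 782, 915.
N(187) = {593, 995, 753, 527, 353, 548, 782, 566}, |N(187)| = 8.
Every vertex has degree 8 (N=17); strongly regular (17,8,3,4).
Distinct eigenvalues (to 3 d.p.): [8.0, 1.562, -2.562].
Lovász (edge-transitive): ϑ = −17·(-sqrt(17)/2 - 1/2)/((8)−(-sqrt(17)/2 - 1/2)) = sqrt(17).
= 4.12310563… (decimal).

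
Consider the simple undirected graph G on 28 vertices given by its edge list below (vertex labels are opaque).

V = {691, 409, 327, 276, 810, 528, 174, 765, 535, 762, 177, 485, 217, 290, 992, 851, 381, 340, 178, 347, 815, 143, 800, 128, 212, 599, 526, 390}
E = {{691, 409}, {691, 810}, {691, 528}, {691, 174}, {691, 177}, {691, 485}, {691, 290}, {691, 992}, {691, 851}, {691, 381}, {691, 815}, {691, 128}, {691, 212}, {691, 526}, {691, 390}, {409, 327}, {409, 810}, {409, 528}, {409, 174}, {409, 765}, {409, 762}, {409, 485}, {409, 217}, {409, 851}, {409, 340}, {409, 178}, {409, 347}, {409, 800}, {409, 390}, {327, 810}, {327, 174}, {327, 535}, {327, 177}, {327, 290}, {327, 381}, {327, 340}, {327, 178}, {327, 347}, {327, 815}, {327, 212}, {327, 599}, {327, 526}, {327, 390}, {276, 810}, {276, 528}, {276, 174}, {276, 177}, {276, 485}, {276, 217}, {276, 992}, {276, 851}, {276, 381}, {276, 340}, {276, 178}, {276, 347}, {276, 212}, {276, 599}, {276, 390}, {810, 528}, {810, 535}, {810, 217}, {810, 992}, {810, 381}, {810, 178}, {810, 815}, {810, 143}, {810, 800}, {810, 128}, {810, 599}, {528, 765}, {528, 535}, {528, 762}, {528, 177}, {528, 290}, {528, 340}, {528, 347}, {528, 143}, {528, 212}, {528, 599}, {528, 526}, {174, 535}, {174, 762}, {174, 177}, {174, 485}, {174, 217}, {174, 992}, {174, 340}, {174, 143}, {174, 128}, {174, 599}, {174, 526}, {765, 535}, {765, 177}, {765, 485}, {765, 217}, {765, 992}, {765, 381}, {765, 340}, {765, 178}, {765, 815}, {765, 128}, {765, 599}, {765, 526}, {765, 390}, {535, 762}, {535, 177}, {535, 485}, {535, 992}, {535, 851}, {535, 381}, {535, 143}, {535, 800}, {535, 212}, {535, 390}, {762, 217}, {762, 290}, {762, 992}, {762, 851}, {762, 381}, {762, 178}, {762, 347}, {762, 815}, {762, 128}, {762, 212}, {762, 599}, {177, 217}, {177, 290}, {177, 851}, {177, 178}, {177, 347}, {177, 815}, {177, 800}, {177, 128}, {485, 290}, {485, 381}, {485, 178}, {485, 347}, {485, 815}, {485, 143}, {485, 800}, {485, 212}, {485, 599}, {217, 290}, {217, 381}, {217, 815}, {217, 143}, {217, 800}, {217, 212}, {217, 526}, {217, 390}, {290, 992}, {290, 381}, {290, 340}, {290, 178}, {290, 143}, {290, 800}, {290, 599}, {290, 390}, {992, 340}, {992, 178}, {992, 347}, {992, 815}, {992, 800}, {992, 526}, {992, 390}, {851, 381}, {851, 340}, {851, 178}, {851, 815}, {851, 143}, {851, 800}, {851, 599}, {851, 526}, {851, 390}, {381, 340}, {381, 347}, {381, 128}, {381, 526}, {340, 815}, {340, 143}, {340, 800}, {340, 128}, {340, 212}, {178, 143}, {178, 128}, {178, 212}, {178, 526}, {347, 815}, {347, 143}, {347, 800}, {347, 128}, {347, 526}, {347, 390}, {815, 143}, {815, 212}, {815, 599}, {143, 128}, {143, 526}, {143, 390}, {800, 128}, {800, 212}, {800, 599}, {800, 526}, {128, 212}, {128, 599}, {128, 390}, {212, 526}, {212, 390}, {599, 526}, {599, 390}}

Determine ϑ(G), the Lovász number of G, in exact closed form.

7

deg(340) = 15; N(340) = {409, 327, 276, 528, 174, 765, 290, 992, 851, 381, 815, 143, 800, 128, 212}.
deg(178) = 15; N(178) = {409, 327, 276, 810, 765, 762, 177, 485, 290, 992, 851, 143, 128, 212, 526}.
N(290) = {691, 327, 528, 762, 177, 485, 217, 992, 381, 340, 178, 143, 800, 599, 390}, |N(290)| = 15.
N(599) = {327, 276, 810, 528, 174, 765, 762, 485, 290, 851, 815, 800, 128, 526, 390}, |N(599)| = 15.
28-vertex 15-regular graph: Kneser-type, 2-subsets of [8].
spec(A) ≈ [15.0, 1.0, -5.0] (distinct, 5 d.p.).
ϑ = −N·λ_min/(λ_max−λ_min) = −28·(-5)/(15−(-5)) = 7.
ϑ(G) ≈ 7.000000.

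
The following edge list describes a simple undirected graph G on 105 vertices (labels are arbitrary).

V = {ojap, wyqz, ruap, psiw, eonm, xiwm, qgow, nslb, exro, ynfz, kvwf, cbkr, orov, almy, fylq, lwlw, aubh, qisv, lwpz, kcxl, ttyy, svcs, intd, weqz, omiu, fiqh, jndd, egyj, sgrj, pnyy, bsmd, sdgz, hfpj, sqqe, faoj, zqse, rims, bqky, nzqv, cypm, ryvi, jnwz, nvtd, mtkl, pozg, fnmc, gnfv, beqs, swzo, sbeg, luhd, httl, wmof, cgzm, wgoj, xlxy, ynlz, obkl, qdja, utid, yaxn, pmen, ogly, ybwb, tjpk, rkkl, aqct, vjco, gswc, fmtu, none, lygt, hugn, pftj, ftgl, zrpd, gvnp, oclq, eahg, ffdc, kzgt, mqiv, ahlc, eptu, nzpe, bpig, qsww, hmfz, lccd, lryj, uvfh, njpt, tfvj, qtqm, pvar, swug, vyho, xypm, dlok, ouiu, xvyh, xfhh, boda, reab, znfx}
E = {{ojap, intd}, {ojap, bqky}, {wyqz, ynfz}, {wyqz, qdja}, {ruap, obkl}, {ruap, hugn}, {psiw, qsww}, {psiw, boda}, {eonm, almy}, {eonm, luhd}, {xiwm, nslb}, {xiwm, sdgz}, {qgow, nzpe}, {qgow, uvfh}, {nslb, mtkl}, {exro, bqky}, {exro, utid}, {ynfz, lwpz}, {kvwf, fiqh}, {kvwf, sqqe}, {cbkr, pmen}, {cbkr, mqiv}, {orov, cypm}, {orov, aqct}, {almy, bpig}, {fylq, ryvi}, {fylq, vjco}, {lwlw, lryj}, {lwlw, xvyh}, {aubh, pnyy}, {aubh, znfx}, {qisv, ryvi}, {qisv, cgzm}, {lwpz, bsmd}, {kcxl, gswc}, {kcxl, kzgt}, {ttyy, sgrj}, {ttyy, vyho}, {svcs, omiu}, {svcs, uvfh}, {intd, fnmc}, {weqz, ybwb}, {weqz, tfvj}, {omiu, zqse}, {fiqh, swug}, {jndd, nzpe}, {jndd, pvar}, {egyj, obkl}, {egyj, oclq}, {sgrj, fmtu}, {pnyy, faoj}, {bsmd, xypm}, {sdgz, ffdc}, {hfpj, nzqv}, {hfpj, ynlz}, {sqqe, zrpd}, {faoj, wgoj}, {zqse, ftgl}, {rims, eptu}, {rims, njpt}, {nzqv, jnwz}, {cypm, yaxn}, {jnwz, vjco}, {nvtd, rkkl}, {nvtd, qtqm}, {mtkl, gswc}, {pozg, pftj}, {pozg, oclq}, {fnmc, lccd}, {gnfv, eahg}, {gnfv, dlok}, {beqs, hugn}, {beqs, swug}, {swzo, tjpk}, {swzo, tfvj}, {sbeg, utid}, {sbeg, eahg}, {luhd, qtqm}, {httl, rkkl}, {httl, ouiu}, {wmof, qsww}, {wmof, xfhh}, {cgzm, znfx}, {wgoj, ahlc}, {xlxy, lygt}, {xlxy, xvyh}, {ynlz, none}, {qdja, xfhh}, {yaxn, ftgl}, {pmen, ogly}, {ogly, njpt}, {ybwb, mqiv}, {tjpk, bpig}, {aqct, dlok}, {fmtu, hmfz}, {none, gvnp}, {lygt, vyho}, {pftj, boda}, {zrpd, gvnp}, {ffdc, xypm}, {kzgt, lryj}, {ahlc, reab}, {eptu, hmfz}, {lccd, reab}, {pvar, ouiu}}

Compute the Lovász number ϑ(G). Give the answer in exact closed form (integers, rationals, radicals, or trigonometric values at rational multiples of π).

105*cos(pi/105)/(cos(pi/105) + 1)

deg(jndd) = 2; N(jndd) = {nzpe, pvar}.
Vertex pftj has 2 neighbors: pozg, boda.
N(xvyh) = {lwlw, xlxy}, |N(xvyh)| = 2.
Vertex sdgz has 2 neighbors: xiwm, ffdc.
105-vertex 2-regular graph: this is C_{105}, the 105-cycle.
A has 53 distinct eigenvalues ≈ [2.0, 1.996, 1.986, 1.968, 1.943, 1.911, 1.872, 1.827, 1.775, 1.717, 1.652, 1.582, 1.506, 1.425, 1.338, 1.247, 1.151, 1.051, 0.948, 0.841, 0.731, 0.618, 0.503, 0.387, 0.268, 0.149, 0.03, -0.09, -0.209, -0.328, -0.445, -0.561, -0.675, -0.786, -0.895, -1.0, -1.102, -1.2, -1.293, -1.382, -1.466, -1.545, -1.618, -1.685, -1.747, -1.802, -1.851, -1.893, -1.928, -1.956, -1.978, -1.992, -1.999].
Lovász: ϑ = −105(-2*cos(pi/105))/(2+-(-1)*2*cos(pi/105)) = 105*cos(pi/105)/(cos(pi/105) + 1).
≈ 52.4882 (to 4 d.p.).
Check 52 ≤ 105*cos(pi/105)/(cos(pi/105) + 1) ≤ 53: both strict.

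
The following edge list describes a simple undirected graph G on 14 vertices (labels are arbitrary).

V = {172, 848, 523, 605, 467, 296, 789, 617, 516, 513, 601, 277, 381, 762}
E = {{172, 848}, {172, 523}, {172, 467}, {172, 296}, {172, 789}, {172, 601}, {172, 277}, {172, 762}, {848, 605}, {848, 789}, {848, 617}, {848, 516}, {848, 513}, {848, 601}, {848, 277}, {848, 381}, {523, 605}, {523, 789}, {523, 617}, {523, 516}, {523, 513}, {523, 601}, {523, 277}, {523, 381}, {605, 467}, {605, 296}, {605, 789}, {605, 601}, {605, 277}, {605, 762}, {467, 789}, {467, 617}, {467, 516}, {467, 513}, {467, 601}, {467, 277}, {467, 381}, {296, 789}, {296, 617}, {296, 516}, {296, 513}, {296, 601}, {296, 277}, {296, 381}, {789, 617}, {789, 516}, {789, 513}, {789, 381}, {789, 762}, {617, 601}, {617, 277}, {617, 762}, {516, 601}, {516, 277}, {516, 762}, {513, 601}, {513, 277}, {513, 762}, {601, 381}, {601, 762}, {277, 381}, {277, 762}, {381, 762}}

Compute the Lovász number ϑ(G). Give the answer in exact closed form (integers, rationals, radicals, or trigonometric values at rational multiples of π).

deg(605) = 8; N(605) = {848, 523, 467, 296, 789, 601, 277, 762}.
deg(601) = 11; N(601) = {172, 848, 523, 605, 467, 296, 617, 516, 513, 381, 762}.
deg(789) = 11; N(789) = {172, 848, 523, 605, 467, 296, 617, 516, 513, 381, 762}.
N(381) = {848, 523, 467, 296, 789, 601, 277, 762}, |N(381)| = 8.
Complete 3-partite, parts [6, 5, 3]: perfect, ϑ = α = 6.
ϑ(G) ≈ 6.000000.
Check 6 ≤ 6 ≤ 6: collapsed.

6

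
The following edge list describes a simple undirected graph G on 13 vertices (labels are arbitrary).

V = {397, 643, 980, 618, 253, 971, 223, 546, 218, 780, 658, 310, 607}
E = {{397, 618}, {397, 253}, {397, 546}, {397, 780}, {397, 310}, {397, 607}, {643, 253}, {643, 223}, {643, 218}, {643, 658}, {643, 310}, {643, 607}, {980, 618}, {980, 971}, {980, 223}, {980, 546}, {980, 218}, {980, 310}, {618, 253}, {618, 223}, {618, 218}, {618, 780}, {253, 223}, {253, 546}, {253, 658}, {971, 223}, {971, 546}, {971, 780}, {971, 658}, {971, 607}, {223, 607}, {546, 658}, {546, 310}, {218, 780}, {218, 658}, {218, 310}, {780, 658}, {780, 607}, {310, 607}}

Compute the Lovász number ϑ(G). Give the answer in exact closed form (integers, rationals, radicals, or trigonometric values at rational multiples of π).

sqrt(13)

Vertex 658 has 6 neighbors: 643, 253, 971, 546, 218, 780.
deg(253) = 6; N(253) = {397, 643, 618, 223, 546, 658}.
N(397) = {618, 253, 546, 780, 310, 607}, |N(397)| = 6.
N(223) = {643, 980, 618, 253, 971, 607}, |N(223)| = 6.
13-vertex 6-regular graph: Paley(13): SR with (k,λ,μ)=(6,2,3).
spec(A) ≈ [6.0, 1.303, -2.303] (distinct, 3 d.p.).
With N=13: ϑ(G) = 13·(-(-sqrt(13)/2 - 1/2))/(6−(-sqrt(13)/2 - 1/2)) = sqrt(13).
Numerically 3.6055513.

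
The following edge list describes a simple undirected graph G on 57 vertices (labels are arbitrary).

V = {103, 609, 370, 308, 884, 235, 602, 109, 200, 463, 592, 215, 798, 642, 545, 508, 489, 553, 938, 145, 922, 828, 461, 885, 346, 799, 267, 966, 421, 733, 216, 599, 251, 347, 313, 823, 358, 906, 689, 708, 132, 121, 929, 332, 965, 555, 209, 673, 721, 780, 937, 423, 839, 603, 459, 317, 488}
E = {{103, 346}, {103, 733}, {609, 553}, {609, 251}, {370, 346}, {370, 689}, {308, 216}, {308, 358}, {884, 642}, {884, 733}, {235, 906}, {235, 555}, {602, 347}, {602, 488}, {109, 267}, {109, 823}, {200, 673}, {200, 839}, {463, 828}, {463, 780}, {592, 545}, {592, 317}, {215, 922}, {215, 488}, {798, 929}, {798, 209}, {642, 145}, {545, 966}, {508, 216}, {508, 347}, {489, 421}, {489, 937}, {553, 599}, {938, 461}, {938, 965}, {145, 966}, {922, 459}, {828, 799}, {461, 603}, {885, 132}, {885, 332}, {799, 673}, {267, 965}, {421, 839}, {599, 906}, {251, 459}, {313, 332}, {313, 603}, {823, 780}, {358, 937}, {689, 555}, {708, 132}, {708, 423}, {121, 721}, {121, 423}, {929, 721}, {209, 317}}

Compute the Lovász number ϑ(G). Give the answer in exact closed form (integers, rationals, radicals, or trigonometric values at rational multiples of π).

Vertex 308 has 2 neighbors: 216, 358.
N(370) = {346, 689}, |N(370)| = 2.
N(235) = {906, 555}, |N(235)| = 2.
N(609) = {553, 251}, |N(609)| = 2.
Every vertex has degree 2 (N=57); a single 57-cycle (edge-transitive).
Distinct eigenvalues (to 5 d.p.): [2.0, 1.98786, 1.95159, 1.89163, 1.80871, 1.70384, 1.57828, 1.43357, 1.27145, 1.0939, 0.90307, 0.70128, 0.49097, 0.27471, 0.05511, -0.16516, -0.38342, -0.59703, -0.80339, -1.0, -1.18447, -1.35456, -1.50821, -1.64356, -1.75895, -1.85299, -1.92454, -1.97272, -1.99696].
Lovász (edge-transitive): ϑ = −57·(-2*cos(pi/57))/((2)−(-2*cos(pi/57))) = 57*cos(pi/57)/(cos(pi/57) + 1).
Numerically 28.4783452.
Lovász sandwich 28 ≤ 57*cos(pi/57)/(cos(pi/57) + 1) ≤ 29: both strict.

57*cos(pi/57)/(cos(pi/57) + 1)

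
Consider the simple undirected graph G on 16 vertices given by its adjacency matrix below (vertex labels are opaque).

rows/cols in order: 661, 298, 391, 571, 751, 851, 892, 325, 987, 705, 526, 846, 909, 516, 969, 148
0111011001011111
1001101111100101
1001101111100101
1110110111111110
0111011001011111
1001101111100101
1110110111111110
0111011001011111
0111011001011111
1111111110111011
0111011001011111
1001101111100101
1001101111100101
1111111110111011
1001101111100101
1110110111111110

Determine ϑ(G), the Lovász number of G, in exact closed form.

N(516) = {661, 298, 391, 571, 751, 851, 892, 325, 987, 526, 846, 909, 969, 148}, |N(516)| = 14.
N(751) = {298, 391, 571, 851, 892, 705, 846, 909, 516, 969, 148}, |N(751)| = 11.
Vertex 148 has 13 neighbors: 661, 298, 391, 751, 851, 325, 987, 705, 526, 846, 909, 516, 969.
deg(909) = 10; N(909) = {661, 571, 751, 892, 325, 987, 705, 526, 516, 148}.
4 parts of sizes [6, 5, 3, 2]; α(G) = 6 = ϑ (perfect).
≈ 6.000000000 (to 9 d.p.).
Sandwich: α(G)=6 ≤ ϑ(G)=6 ≤ χ(Ḡ)=6 (collapsed).

6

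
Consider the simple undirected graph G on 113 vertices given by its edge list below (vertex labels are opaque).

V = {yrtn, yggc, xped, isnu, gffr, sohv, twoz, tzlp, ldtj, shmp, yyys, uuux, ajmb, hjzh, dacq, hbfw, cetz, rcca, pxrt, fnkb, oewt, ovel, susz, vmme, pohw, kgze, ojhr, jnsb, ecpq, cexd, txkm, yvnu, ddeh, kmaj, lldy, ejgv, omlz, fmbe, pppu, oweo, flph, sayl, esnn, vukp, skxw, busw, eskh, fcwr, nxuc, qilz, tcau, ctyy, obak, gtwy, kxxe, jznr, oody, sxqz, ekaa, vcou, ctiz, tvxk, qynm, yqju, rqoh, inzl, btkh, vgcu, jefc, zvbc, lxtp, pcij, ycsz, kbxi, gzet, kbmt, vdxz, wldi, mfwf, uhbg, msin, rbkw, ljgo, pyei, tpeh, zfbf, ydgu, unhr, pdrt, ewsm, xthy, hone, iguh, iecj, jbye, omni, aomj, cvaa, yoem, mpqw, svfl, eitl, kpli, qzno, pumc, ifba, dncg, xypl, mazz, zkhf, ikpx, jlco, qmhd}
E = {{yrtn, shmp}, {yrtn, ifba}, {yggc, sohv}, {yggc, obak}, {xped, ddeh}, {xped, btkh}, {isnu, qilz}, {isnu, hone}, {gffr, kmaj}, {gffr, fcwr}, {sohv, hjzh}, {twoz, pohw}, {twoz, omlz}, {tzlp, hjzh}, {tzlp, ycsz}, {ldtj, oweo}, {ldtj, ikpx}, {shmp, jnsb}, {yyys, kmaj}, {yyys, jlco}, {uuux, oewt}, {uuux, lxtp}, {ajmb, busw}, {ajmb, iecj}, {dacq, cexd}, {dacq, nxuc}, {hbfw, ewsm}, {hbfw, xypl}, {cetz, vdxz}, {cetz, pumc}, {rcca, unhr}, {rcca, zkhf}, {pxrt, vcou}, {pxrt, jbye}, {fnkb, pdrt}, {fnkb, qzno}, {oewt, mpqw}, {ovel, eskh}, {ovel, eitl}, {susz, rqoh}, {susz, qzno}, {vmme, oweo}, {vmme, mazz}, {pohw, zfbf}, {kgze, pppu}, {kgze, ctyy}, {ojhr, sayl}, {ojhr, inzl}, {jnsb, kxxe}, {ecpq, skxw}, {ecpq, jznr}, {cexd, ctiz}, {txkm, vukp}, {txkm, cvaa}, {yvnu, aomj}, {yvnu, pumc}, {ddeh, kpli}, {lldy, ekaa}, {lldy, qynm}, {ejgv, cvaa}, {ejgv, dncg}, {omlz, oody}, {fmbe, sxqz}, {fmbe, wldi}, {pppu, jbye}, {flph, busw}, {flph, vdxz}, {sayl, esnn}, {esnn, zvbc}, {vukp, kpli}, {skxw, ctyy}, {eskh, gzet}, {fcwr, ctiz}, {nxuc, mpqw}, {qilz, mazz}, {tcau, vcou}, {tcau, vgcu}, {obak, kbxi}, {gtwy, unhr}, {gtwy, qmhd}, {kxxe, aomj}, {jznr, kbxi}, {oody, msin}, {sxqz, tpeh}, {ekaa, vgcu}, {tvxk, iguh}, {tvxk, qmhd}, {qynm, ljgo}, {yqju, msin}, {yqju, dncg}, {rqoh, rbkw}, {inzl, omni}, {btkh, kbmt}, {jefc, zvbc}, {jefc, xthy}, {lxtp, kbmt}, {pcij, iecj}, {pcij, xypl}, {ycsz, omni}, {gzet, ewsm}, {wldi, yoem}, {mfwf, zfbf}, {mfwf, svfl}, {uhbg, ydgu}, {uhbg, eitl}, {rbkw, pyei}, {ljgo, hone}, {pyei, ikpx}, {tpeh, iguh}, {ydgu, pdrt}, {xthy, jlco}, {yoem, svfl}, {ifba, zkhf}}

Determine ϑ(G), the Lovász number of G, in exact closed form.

deg(ekaa) = 2; N(ekaa) = {lldy, vgcu}.
Vertex rcca has 2 neighbors: unhr, zkhf.
Vertex ldtj has 2 neighbors: oweo, ikpx.
Vertex hone has 2 neighbors: isnu, ljgo.
113-vertex 2-regular graph: a single 113-cycle (edge-transitive).
Distinct eigenvalues (to 6 d.p.): [2.0, 1.996909, 1.987646, 1.972239, 1.950736, 1.923203, 1.889726, 1.850408, 1.80537, 1.754752, 1.69871, 1.637418, 1.571064, 1.499854, 1.424009, 1.343762, 1.259361, 1.171068, 1.079155, 0.983906, 0.885616, 0.784589, 0.681137, 0.575579, 0.468242, 0.359458, 0.249563, 0.138897, 0.027801, -0.083381, -0.194305, -0.304628, -0.41401, -0.522112, -0.628601, -0.733146, -0.835425, -0.935122, -1.031929, -1.125546, -1.215684, -1.302064, -1.38442, -1.462497, -1.536053, -1.604861, -1.668709, -1.727399, -1.780749, -1.828596, -1.87079, -1.907202, -1.937718, -1.962246, -1.980708, -1.993048, -1.999227].
ϑ = −N·λ_min/(λ_max−λ_min) = −113·(-2*cos(pi/113))/(2−(-2*cos(pi/113))) = 113*cos(pi/113)/(cos(pi/113) + 1).
≈ 56.4891 (to 4 d.p.).
Lovász sandwich 56 ≤ 113*cos(pi/113)/(cos(pi/113) + 1) ≤ 57: both strict.

113*cos(pi/113)/(cos(pi/113) + 1)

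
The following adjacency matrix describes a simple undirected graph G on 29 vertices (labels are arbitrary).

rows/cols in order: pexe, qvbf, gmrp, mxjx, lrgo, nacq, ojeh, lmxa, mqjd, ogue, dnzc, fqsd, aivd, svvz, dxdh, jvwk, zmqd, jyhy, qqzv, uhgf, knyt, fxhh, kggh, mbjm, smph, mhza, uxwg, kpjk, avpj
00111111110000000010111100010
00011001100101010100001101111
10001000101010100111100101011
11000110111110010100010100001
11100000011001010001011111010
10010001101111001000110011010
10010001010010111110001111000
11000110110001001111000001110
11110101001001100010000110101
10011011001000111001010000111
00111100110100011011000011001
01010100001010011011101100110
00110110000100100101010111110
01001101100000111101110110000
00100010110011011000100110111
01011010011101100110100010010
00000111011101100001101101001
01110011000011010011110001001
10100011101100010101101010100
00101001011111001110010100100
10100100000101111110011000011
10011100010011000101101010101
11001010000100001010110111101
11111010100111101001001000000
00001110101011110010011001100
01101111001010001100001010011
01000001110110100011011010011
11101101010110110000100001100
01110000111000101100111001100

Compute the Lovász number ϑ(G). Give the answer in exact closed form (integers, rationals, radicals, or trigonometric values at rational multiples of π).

sqrt(29)

deg(qqzv) = 14; N(qqzv) = {pexe, gmrp, ojeh, lmxa, mqjd, dnzc, fqsd, jvwk, jyhy, uhgf, knyt, kggh, smph, uxwg}.
deg(mbjm) = 14; N(mbjm) = {pexe, qvbf, gmrp, mxjx, lrgo, ojeh, mqjd, fqsd, aivd, svvz, dxdh, zmqd, uhgf, kggh}.
deg(ojeh) = 14; N(ojeh) = {pexe, mxjx, lmxa, ogue, aivd, dxdh, jvwk, zmqd, jyhy, qqzv, kggh, mbjm, smph, mhza}.
N(ogue) = {pexe, mxjx, lrgo, ojeh, lmxa, dnzc, dxdh, jvwk, zmqd, uhgf, fxhh, uxwg, kpjk, avpj}, |N(ogue)| = 14.
14-regular, N=29; strongly regular (29,14,6,7).
A has 3 distinct eigenvalues ≈ [14.0, 2.19258, -3.19258].
With N=29: ϑ(G) = 29·(-(-sqrt(29)/2 - 1/2))/(14−(-sqrt(29)/2 - 1/2)) = sqrt(29).
≈ 5.385165 (to 6 d.p.).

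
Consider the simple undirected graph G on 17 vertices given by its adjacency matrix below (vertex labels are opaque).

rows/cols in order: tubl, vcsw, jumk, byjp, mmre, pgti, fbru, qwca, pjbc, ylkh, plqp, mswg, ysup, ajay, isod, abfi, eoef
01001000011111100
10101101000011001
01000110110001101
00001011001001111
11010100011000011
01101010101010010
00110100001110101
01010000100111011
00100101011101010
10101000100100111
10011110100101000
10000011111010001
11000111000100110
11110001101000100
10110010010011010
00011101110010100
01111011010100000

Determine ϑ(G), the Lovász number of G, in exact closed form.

sqrt(17)

deg(mmre) = 8; N(mmre) = {tubl, vcsw, byjp, pgti, ylkh, plqp, abfi, eoef}.
deg(ylkh) = 8; N(ylkh) = {tubl, jumk, mmre, pjbc, mswg, isod, abfi, eoef}.
deg(tubl) = 8; N(tubl) = {vcsw, mmre, ylkh, plqp, mswg, ysup, ajay, isod}.
N(ysup) = {tubl, vcsw, pgti, fbru, qwca, mswg, isod, abfi}, |N(ysup)| = 8.
Every vertex has degree 8 (N=17); strongly regular (17,8,3,4).
A has 3 distinct eigenvalues ≈ [8.0, 1.56155, -2.56155].
λ_max=8, λ_min=-sqrt(17)/2 - 1/2; ϑ = −17·λ_min/(λ_max−λ_min) = sqrt(17).
= 4.123105626… (decimal).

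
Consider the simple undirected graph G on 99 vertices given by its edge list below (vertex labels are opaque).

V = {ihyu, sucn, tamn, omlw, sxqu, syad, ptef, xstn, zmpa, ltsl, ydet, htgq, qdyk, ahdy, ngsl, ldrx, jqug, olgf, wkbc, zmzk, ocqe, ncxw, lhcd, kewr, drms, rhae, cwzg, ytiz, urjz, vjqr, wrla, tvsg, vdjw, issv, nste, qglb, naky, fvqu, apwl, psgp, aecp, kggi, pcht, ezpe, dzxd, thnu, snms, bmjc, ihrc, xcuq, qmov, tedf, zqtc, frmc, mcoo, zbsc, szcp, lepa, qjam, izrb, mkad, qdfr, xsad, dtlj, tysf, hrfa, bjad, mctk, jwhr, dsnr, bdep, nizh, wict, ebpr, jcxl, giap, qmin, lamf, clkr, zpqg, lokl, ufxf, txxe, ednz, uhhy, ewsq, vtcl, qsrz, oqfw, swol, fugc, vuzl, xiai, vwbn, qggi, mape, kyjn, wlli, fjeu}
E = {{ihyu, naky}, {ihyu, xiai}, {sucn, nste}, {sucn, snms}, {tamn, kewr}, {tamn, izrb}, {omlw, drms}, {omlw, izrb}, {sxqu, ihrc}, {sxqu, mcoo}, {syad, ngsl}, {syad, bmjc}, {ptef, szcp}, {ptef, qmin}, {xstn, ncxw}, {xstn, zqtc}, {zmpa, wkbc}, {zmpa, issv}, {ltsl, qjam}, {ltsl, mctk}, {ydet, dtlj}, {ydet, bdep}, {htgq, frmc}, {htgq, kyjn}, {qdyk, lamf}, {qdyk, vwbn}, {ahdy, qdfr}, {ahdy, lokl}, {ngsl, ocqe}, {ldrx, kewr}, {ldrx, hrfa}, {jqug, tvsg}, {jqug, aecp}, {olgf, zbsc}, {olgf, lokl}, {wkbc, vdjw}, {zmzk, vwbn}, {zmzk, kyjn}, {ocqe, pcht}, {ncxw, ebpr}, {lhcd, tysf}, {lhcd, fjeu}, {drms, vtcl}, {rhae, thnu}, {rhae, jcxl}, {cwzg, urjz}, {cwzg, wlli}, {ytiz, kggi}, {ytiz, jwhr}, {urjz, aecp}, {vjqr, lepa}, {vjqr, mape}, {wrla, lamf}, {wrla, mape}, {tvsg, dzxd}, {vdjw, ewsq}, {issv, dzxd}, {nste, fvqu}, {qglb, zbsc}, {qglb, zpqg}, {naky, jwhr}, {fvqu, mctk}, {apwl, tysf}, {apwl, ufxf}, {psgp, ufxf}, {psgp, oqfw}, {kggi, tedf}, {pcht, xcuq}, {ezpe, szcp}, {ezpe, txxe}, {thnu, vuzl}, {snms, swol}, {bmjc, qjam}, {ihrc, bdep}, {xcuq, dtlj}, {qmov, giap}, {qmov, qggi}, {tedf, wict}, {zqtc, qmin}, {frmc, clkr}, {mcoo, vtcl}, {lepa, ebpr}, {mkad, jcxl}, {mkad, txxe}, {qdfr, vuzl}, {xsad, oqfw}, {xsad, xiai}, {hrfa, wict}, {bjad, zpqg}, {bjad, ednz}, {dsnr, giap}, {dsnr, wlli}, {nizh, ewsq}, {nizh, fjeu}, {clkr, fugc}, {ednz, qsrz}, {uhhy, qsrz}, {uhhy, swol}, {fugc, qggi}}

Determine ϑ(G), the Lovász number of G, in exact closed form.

99*cos(pi/99)/(cos(pi/99) + 1)

Vertex mctk has 2 neighbors: ltsl, fvqu.
Vertex ewsq has 2 neighbors: vdjw, nizh.
deg(ahdy) = 2; N(ahdy) = {qdfr, lokl}.
deg(olgf) = 2; N(olgf) = {zbsc, lokl}.
deg(v) = 2 for all v (|V|=99); the odd cycle C_{99}.
A has 50 distinct eigenvalues ≈ [2.0, 1.995973, 1.98391, 1.963857, 1.935897, 1.900142, 1.856736, 1.805853, 1.747699, 1.682507, 1.610541, 1.532089, 1.447468, 1.357019, 1.261105, 1.160114, 1.054451, 0.944542, 0.83083, 0.713772, 0.593841, 0.471518, 0.347296, 0.221676, 0.095164, -0.031732, -0.1585, -0.28463, -0.409613, -0.532948, -0.654136, -0.77269, -0.888133, -1.0, -1.10784, -1.211219, -1.309721, -1.40295, -1.490529, -1.572106, -1.647353, -1.715967, -1.777671, -1.832217, -1.879385, -1.918986, -1.95086, -1.974878, -1.990944, -1.998993].
λ_max=2, λ_min=-2*cos(pi/99); ϑ = −99·λ_min/(λ_max−λ_min) = 99*cos(pi/99)/(cos(pi/99) + 1).
≈ 49.487536 (to 6 d.p.).
Check 49 ≤ 99*cos(pi/99)/(cos(pi/99) + 1) ≤ 50: both strict.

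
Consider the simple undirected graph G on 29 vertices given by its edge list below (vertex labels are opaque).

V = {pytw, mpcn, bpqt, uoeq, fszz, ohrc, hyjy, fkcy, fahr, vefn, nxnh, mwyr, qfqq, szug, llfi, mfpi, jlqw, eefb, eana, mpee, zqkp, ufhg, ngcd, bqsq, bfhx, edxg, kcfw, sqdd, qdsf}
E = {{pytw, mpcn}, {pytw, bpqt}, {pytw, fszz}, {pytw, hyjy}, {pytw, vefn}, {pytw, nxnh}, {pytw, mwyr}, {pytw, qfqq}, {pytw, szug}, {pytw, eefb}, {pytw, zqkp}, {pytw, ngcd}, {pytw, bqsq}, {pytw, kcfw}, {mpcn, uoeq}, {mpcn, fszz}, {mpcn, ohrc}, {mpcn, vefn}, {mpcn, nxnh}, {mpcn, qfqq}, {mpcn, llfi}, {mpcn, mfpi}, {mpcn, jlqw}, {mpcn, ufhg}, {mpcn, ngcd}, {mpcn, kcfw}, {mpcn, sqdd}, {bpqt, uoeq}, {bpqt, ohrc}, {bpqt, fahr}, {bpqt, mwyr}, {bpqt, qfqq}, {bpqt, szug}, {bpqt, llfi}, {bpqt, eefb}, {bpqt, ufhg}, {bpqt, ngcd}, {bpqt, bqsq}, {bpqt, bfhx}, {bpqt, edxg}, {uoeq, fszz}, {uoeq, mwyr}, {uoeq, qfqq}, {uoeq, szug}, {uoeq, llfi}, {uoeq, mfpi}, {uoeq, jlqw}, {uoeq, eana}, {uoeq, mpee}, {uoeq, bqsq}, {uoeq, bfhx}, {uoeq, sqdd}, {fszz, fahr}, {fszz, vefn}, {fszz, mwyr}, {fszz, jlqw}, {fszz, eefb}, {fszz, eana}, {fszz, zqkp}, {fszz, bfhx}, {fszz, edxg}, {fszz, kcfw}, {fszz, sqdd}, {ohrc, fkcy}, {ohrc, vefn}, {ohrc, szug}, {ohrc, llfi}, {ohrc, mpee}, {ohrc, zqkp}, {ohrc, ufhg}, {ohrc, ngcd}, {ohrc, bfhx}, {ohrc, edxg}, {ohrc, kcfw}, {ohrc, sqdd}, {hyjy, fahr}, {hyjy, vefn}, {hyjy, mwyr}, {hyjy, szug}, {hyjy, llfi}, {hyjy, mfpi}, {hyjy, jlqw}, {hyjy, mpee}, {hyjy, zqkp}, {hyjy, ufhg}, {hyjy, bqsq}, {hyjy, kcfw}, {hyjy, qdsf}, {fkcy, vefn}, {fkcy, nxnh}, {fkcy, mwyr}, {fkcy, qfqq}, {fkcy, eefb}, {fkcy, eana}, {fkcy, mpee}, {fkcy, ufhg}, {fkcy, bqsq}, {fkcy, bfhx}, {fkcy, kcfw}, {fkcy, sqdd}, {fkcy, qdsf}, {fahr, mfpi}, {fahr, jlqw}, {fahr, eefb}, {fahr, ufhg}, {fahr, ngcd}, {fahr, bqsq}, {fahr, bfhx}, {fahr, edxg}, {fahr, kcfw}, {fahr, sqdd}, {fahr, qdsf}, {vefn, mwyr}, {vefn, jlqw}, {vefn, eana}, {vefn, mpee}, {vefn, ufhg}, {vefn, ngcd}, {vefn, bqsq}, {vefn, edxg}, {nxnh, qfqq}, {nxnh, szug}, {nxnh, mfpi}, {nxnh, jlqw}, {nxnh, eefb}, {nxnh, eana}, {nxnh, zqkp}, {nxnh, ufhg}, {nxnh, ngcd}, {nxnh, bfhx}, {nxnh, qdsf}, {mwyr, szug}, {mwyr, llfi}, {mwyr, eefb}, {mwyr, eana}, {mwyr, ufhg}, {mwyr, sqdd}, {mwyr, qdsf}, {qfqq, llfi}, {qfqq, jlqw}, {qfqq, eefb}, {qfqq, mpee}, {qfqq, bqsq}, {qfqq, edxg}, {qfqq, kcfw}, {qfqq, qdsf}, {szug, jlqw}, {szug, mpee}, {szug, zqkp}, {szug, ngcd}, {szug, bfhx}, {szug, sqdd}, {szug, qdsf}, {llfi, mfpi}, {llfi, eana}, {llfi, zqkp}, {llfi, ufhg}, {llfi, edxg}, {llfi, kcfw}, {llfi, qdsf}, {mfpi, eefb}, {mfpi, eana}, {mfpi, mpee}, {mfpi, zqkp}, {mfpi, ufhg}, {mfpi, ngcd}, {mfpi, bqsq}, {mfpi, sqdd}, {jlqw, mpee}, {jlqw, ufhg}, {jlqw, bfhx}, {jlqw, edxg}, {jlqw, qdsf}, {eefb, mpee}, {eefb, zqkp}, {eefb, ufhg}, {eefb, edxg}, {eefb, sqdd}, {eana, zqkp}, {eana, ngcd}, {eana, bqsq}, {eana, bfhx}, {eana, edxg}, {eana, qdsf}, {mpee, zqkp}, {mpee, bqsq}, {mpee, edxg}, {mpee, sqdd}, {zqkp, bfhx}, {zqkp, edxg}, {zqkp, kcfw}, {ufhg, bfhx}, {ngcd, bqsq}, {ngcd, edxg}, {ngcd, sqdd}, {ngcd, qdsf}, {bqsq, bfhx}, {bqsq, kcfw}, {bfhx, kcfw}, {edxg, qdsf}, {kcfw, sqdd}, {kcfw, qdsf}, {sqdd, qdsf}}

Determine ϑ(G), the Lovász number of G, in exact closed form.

sqrt(29)

Vertex mfpi has 14 neighbors: mpcn, uoeq, hyjy, fahr, nxnh, llfi, eefb, eana, mpee, zqkp, ufhg, ngcd, bqsq, sqdd.
N(kcfw) = {pytw, mpcn, fszz, ohrc, hyjy, fkcy, fahr, qfqq, llfi, zqkp, bqsq, bfhx, sqdd, qdsf}, |N(kcfw)| = 14.
N(uoeq) = {mpcn, bpqt, fszz, mwyr, qfqq, szug, llfi, mfpi, jlqw, eana, mpee, bqsq, bfhx, sqdd}, |N(uoeq)| = 14.
Vertex nxnh has 14 neighbors: pytw, mpcn, fkcy, qfqq, szug, mfpi, jlqw, eefb, eana, zqkp, ufhg, ngcd, bfhx, qdsf.
14-regular, N=29; Paley(29): SR with (k,λ,μ)=(14,6,7).
The 3 distinct eigenvalues: [14.0, 2.1926, -3.1926].
λ_max=14, λ_min=-sqrt(29)/2 - 1/2; ϑ = −29·λ_min/(λ_max−λ_min) = sqrt(29).
Numerically 5.3852.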